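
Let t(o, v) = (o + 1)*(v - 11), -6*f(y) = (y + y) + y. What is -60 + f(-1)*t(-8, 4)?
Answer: -71/2 ≈ -35.500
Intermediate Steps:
f(y) = -y/2 (f(y) = -((y + y) + y)/6 = -(2*y + y)/6 = -y/2)
t(o, v) = (1 + o)*(-11 + v)
-60 + f(-1)*t(-8, 4) = -60 + (-½*(-1))*(-11 + 4 - 11*(-8) - 8*4) = -60 + (-11 + 4 + 88 - 32)/2 = -60 + (½)*49 = -60 + 49/2 = -71/2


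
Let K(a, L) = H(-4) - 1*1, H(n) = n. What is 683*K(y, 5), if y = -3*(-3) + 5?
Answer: -3415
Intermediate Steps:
y = 14 (y = 9 + 5 = 14)
K(a, L) = -5 (K(a, L) = -4 - 1*1 = -4 - 1 = -5)
683*K(y, 5) = 683*(-5) = -3415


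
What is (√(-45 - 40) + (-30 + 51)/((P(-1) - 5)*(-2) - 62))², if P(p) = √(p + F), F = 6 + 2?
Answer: (21 - 2*I*√85*(26 + √7))²/(4*(26 + √7)²) ≈ -84.866 - 6.7588*I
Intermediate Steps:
F = 8
P(p) = √(8 + p) (P(p) = √(p + 8) = √(8 + p))
(√(-45 - 40) + (-30 + 51)/((P(-1) - 5)*(-2) - 62))² = (√(-45 - 40) + (-30 + 51)/((√(8 - 1) - 5)*(-2) - 62))² = (√(-85) + 21/((√7 - 5)*(-2) - 62))² = (I*√85 + 21/((-5 + √7)*(-2) - 62))² = (I*√85 + 21/((10 - 2*√7) - 62))² = (I*√85 + 21/(-52 - 2*√7))² = (21/(-52 - 2*√7) + I*√85)²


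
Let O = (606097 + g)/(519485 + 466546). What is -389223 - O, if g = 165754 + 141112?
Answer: -127928952292/328677 ≈ -3.8922e+5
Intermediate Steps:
g = 306866
O = 304321/328677 (O = (606097 + 306866)/(519485 + 466546) = 912963/986031 = 912963*(1/986031) = 304321/328677 ≈ 0.92590)
-389223 - O = -389223 - 1*304321/328677 = -389223 - 304321/328677 = -127928952292/328677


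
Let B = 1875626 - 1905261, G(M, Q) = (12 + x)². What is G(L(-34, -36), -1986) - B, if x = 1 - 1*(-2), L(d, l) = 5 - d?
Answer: 29860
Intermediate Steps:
x = 3 (x = 1 + 2 = 3)
G(M, Q) = 225 (G(M, Q) = (12 + 3)² = 15² = 225)
B = -29635
G(L(-34, -36), -1986) - B = 225 - 1*(-29635) = 225 + 29635 = 29860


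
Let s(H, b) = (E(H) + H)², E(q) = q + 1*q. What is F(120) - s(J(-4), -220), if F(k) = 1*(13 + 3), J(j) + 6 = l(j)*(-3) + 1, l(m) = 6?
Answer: -4745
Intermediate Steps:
E(q) = 2*q (E(q) = q + q = 2*q)
J(j) = -23 (J(j) = -6 + (6*(-3) + 1) = -6 + (-18 + 1) = -6 - 17 = -23)
F(k) = 16 (F(k) = 1*16 = 16)
s(H, b) = 9*H² (s(H, b) = (2*H + H)² = (3*H)² = 9*H²)
F(120) - s(J(-4), -220) = 16 - 9*(-23)² = 16 - 9*529 = 16 - 1*4761 = 16 - 4761 = -4745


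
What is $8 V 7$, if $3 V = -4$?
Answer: $- \frac{224}{3} \approx -74.667$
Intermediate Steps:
$V = - \frac{4}{3}$ ($V = \frac{1}{3} \left(-4\right) = - \frac{4}{3} \approx -1.3333$)
$8 V 7 = 8 \left(- \frac{4}{3}\right) 7 = \left(- \frac{32}{3}\right) 7 = - \frac{224}{3}$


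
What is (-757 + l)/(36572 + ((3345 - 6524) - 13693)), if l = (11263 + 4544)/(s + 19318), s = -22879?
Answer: -225957/5845975 ≈ -0.038652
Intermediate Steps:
l = -5269/1187 (l = (11263 + 4544)/(-22879 + 19318) = 15807/(-3561) = 15807*(-1/3561) = -5269/1187 ≈ -4.4389)
(-757 + l)/(36572 + ((3345 - 6524) - 13693)) = (-757 - 5269/1187)/(36572 + ((3345 - 6524) - 13693)) = -903828/(1187*(36572 + (-3179 - 13693))) = -903828/(1187*(36572 - 16872)) = -903828/1187/19700 = -903828/1187*1/19700 = -225957/5845975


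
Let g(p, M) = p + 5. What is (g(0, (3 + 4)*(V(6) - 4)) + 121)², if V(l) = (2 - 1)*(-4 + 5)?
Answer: 15876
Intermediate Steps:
V(l) = 1 (V(l) = 1*1 = 1)
g(p, M) = 5 + p
(g(0, (3 + 4)*(V(6) - 4)) + 121)² = ((5 + 0) + 121)² = (5 + 121)² = 126² = 15876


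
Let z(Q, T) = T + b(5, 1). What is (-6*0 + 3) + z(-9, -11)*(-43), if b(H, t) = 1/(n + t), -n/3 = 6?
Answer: 8135/17 ≈ 478.53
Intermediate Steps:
n = -18 (n = -3*6 = -18)
b(H, t) = 1/(-18 + t)
z(Q, T) = -1/17 + T (z(Q, T) = T + 1/(-18 + 1) = T + 1/(-17) = T - 1/17 = -1/17 + T)
(-6*0 + 3) + z(-9, -11)*(-43) = (-6*0 + 3) + (-1/17 - 11)*(-43) = (0 + 3) - 188/17*(-43) = 3 + 8084/17 = 8135/17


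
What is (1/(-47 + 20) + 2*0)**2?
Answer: 1/729 ≈ 0.0013717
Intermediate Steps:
(1/(-47 + 20) + 2*0)**2 = (1/(-27) + 0)**2 = (-1/27 + 0)**2 = (-1/27)**2 = 1/729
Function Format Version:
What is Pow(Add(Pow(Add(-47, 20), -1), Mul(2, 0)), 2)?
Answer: Rational(1, 729) ≈ 0.0013717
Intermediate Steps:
Pow(Add(Pow(Add(-47, 20), -1), Mul(2, 0)), 2) = Pow(Add(Pow(-27, -1), 0), 2) = Pow(Add(Rational(-1, 27), 0), 2) = Pow(Rational(-1, 27), 2) = Rational(1, 729)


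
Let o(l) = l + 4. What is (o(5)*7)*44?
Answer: 2772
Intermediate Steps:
o(l) = 4 + l
(o(5)*7)*44 = ((4 + 5)*7)*44 = (9*7)*44 = 63*44 = 2772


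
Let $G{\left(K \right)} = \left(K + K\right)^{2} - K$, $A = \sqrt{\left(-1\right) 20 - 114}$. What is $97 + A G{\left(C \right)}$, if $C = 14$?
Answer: $97 + 770 i \sqrt{134} \approx 97.0 + 8913.4 i$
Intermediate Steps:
$A = i \sqrt{134}$ ($A = \sqrt{-20 - 114} = \sqrt{-134} = i \sqrt{134} \approx 11.576 i$)
$G{\left(K \right)} = - K + 4 K^{2}$ ($G{\left(K \right)} = \left(2 K\right)^{2} - K = 4 K^{2} - K = - K + 4 K^{2}$)
$97 + A G{\left(C \right)} = 97 + i \sqrt{134} \cdot 14 \left(-1 + 4 \cdot 14\right) = 97 + i \sqrt{134} \cdot 14 \left(-1 + 56\right) = 97 + i \sqrt{134} \cdot 14 \cdot 55 = 97 + i \sqrt{134} \cdot 770 = 97 + 770 i \sqrt{134}$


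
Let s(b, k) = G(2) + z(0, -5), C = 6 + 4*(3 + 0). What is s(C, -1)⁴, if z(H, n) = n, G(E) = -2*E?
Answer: 6561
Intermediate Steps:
C = 18 (C = 6 + 4*3 = 6 + 12 = 18)
s(b, k) = -9 (s(b, k) = -2*2 - 5 = -4 - 5 = -9)
s(C, -1)⁴ = (-9)⁴ = 6561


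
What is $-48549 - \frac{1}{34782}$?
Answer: $- \frac{1688631319}{34782} \approx -48549.0$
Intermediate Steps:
$-48549 - \frac{1}{34782} = - \frac{1688631319}{34782}$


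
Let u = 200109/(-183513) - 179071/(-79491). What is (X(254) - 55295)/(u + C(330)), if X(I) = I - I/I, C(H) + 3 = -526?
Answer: 267644144701362/2566634091401 ≈ 104.28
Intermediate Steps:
C(H) = -529 (C(H) = -3 - 526 = -529)
u = 5651663968/4862543961 (u = 200109*(-1/183513) - 179071*(-1/79491) = -66703/61171 + 179071/79491 = 5651663968/4862543961 ≈ 1.1623)
X(I) = -1 + I (X(I) = I - 1*1 = I - 1 = -1 + I)
(X(254) - 55295)/(u + C(330)) = ((-1 + 254) - 55295)/(5651663968/4862543961 - 529) = (253 - 55295)/(-2566634091401/4862543961) = -55042*(-4862543961/2566634091401) = 267644144701362/2566634091401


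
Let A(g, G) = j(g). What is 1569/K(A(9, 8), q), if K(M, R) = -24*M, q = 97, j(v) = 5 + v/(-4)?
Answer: -523/22 ≈ -23.773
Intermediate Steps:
j(v) = 5 - v/4 (j(v) = 5 + v*(-¼) = 5 - v/4)
A(g, G) = 5 - g/4
1569/K(A(9, 8), q) = 1569/((-24*(5 - ¼*9))) = 1569/((-24*(5 - 9/4))) = 1569/((-24*11/4)) = 1569/(-66) = 1569*(-1/66) = -523/22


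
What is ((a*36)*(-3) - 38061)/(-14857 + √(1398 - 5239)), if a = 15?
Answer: 589540617/220734290 + 39681*I*√3841/220734290 ≈ 2.6708 + 0.011141*I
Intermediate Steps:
((a*36)*(-3) - 38061)/(-14857 + √(1398 - 5239)) = ((15*36)*(-3) - 38061)/(-14857 + √(1398 - 5239)) = (540*(-3) - 38061)/(-14857 + √(-3841)) = (-1620 - 38061)/(-14857 + I*√3841) = -39681/(-14857 + I*√3841)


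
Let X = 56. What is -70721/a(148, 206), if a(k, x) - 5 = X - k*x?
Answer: 70721/30427 ≈ 2.3243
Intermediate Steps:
a(k, x) = 61 - k*x (a(k, x) = 5 + (56 - k*x) = 61 - k*x)
-70721/a(148, 206) = -70721/(61 - 1*148*206) = -70721/(61 - 30488) = -70721/(-30427) = -70721*(-1/30427) = 70721/30427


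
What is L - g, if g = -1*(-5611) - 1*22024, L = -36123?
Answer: -19710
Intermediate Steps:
g = -16413 (g = 5611 - 22024 = -16413)
L - g = -36123 - 1*(-16413) = -36123 + 16413 = -19710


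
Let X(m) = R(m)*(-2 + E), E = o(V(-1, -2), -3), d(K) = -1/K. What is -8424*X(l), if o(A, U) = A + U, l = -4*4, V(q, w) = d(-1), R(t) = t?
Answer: -539136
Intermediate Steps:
V(q, w) = 1 (V(q, w) = -1/(-1) = -1*(-1) = 1)
l = -16
E = -2 (E = 1 - 3 = -2)
X(m) = -4*m (X(m) = m*(-2 - 2) = m*(-4) = -4*m)
-8424*X(l) = -(-33696)*(-16) = -8424*64 = -539136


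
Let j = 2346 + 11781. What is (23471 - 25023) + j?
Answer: 12575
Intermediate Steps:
j = 14127
(23471 - 25023) + j = (23471 - 25023) + 14127 = -1552 + 14127 = 12575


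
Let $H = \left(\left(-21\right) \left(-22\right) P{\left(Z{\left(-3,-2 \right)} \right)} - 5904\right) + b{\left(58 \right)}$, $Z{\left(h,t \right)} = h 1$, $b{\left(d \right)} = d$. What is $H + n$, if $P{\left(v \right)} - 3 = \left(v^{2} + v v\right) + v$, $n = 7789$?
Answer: $10259$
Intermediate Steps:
$Z{\left(h,t \right)} = h$
$P{\left(v \right)} = 3 + v + 2 v^{2}$ ($P{\left(v \right)} = 3 + \left(\left(v^{2} + v v\right) + v\right) = 3 + \left(\left(v^{2} + v^{2}\right) + v\right) = 3 + \left(2 v^{2} + v\right) = 3 + \left(v + 2 v^{2}\right) = 3 + v + 2 v^{2}$)
$H = 2470$ ($H = \left(\left(-21\right) \left(-22\right) \left(3 - 3 + 2 \left(-3\right)^{2}\right) - 5904\right) + 58 = \left(462 \left(3 - 3 + 2 \cdot 9\right) - 5904\right) + 58 = \left(462 \left(3 - 3 + 18\right) - 5904\right) + 58 = \left(462 \cdot 18 - 5904\right) + 58 = \left(8316 - 5904\right) + 58 = 2412 + 58 = 2470$)
$H + n = 2470 + 7789 = 10259$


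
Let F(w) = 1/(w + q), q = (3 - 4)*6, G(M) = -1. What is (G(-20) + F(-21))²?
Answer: 784/729 ≈ 1.0754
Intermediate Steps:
q = -6 (q = -1*6 = -6)
F(w) = 1/(-6 + w) (F(w) = 1/(w - 6) = 1/(-6 + w))
(G(-20) + F(-21))² = (-1 + 1/(-6 - 21))² = (-1 + 1/(-27))² = (-1 - 1/27)² = (-28/27)² = 784/729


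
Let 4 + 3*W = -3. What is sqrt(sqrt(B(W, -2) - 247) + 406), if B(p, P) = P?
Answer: sqrt(406 + I*sqrt(249)) ≈ 20.153 + 0.3915*I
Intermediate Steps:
W = -7/3 (W = -4/3 + (1/3)*(-3) = -4/3 - 1 = -7/3 ≈ -2.3333)
sqrt(sqrt(B(W, -2) - 247) + 406) = sqrt(sqrt(-2 - 247) + 406) = sqrt(sqrt(-249) + 406) = sqrt(I*sqrt(249) + 406) = sqrt(406 + I*sqrt(249))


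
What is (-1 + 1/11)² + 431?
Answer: 52251/121 ≈ 431.83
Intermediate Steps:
(-1 + 1/11)² + 431 = (-10/11)² + 431 = 100/121 + 431 = 52251/121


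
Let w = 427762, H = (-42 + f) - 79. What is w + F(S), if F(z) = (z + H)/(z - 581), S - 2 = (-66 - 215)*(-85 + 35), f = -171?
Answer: 5762395662/13471 ≈ 4.2776e+5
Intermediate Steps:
H = -292 (H = (-42 - 171) - 79 = -213 - 79 = -292)
S = 14052 (S = 2 + (-66 - 215)*(-85 + 35) = 2 - 281*(-50) = 2 + 14050 = 14052)
F(z) = (-292 + z)/(-581 + z) (F(z) = (z - 292)/(z - 581) = (-292 + z)/(-581 + z))
w + F(S) = 427762 + (-292 + 14052)/(-581 + 14052) = 427762 + 13760/13471 = 5762395662/13471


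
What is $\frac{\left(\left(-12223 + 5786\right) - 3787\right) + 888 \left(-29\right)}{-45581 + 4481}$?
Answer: $\frac{2998}{3425} \approx 0.87533$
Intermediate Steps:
$\frac{\left(\left(-12223 + 5786\right) - 3787\right) + 888 \left(-29\right)}{-45581 + 4481} = \frac{\left(-6437 - 3787\right) - 25752}{-41100} = \left(-10224 - 25752\right) \left(- \frac{1}{41100}\right) = \left(-35976\right) \left(- \frac{1}{41100}\right) = \frac{2998}{3425}$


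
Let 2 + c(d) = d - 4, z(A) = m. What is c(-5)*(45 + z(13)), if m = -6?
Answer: -429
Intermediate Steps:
z(A) = -6
c(d) = -6 + d (c(d) = -2 + (d - 4) = -2 + (-4 + d) = -6 + d)
c(-5)*(45 + z(13)) = (-6 - 5)*(45 - 6) = -11*39 = -429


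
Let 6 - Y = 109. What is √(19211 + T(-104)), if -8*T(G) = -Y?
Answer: 3*√34130/4 ≈ 138.56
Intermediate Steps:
Y = -103 (Y = 6 - 1*109 = 6 - 109 = -103)
T(G) = -103/8 (T(G) = -(-1)*(-103)/8 = -⅛*103 = -103/8)
√(19211 + T(-104)) = √(19211 - 103/8) = √(153585/8) = 3*√34130/4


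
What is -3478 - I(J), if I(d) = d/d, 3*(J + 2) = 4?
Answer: -3479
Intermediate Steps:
J = -⅔ (J = -2 + (⅓)*4 = -2 + 4/3 = -⅔ ≈ -0.66667)
I(d) = 1
-3478 - I(J) = -3478 - 1*1 = -3478 - 1 = -3479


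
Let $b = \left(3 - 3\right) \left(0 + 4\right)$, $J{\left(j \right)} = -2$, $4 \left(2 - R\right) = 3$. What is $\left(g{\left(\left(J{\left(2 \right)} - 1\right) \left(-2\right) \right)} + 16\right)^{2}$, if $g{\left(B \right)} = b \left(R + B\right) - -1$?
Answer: $289$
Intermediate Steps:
$R = \frac{5}{4}$ ($R = 2 - \frac{3}{4} = \frac{5}{4} \approx 1.25$)
$b = 0$ ($b = 0 \cdot 4 = 0$)
$g{\left(B \right)} = 1$ ($g{\left(B \right)} = 0 \left(\frac{5}{4} + B\right) - -1 = 0 + 1 = 1$)
$\left(g{\left(\left(J{\left(2 \right)} - 1\right) \left(-2\right) \right)} + 16\right)^{2} = \left(1 + 16\right)^{2} = 17^{2} = 289$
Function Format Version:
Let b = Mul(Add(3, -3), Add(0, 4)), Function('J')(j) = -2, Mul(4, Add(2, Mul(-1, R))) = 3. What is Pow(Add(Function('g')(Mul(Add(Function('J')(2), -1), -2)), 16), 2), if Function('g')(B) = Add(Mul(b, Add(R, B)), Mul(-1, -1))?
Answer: 289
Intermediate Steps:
R = Rational(5, 4) (R = Add(2, Mul(Rational(-1, 4), 3)) = Add(2, Rational(-3, 4)) = Rational(5, 4) ≈ 1.2500)
b = 0 (b = Mul(0, 4) = 0)
Function('g')(B) = 1 (Function('g')(B) = Add(Mul(0, Add(Rational(5, 4), B)), Mul(-1, -1)) = Add(0, 1) = 1)
Pow(Add(Function('g')(Mul(Add(Function('J')(2), -1), -2)), 16), 2) = Pow(Add(1, 16), 2) = Pow(17, 2) = 289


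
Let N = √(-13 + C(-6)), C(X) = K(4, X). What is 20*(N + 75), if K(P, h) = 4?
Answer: 1500 + 60*I ≈ 1500.0 + 60.0*I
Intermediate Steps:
C(X) = 4
N = 3*I (N = √(-13 + 4) = √(-9) = 3*I ≈ 3.0*I)
20*(N + 75) = 20*(3*I + 75) = 20*(75 + 3*I) = 1500 + 60*I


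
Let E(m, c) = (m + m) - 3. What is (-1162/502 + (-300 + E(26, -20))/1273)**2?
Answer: 644189232996/102094947529 ≈ 6.3097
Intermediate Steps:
E(m, c) = -3 + 2*m (E(m, c) = 2*m - 3 = -3 + 2*m)
(-1162/502 + (-300 + E(26, -20))/1273)**2 = (-1162/502 + (-300 + (-3 + 2*26))/1273)**2 = (-1162*1/502 + (-300 + (-3 + 52))*(1/1273))**2 = (-581/251 + (-300 + 49)*(1/1273))**2 = (-581/251 - 251*1/1273)**2 = (-581/251 - 251/1273)**2 = (-802614/319523)**2 = 644189232996/102094947529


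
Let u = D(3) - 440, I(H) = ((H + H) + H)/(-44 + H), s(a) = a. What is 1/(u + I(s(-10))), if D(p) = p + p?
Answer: -9/3901 ≈ -0.0023071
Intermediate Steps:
D(p) = 2*p
I(H) = 3*H/(-44 + H) (I(H) = (2*H + H)/(-44 + H) = (3*H)/(-44 + H) = 3*H/(-44 + H))
u = -434 (u = 2*3 - 440 = 6 - 440 = -434)
1/(u + I(s(-10))) = 1/(-434 + 3*(-10)/(-44 - 10)) = 1/(-434 + 3*(-10)/(-54)) = 1/(-434 + 3*(-10)*(-1/54)) = 1/(-434 + 5/9) = 1/(-3901/9) = -9/3901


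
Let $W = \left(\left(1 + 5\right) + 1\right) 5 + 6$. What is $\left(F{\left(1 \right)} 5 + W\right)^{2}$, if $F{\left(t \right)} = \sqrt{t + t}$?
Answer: $1731 + 410 \sqrt{2} \approx 2310.8$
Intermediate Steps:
$F{\left(t \right)} = \sqrt{2} \sqrt{t}$ ($F{\left(t \right)} = \sqrt{2 t} = \sqrt{2} \sqrt{t}$)
$W = 41$ ($W = \left(6 + 1\right) 5 + 6 = 7 \cdot 5 + 6 = 35 + 6 = 41$)
$\left(F{\left(1 \right)} 5 + W\right)^{2} = \left(\sqrt{2} \sqrt{1} \cdot 5 + 41\right)^{2} = \left(\sqrt{2} \cdot 1 \cdot 5 + 41\right)^{2} = \left(\sqrt{2} \cdot 5 + 41\right)^{2} = \left(5 \sqrt{2} + 41\right)^{2} = \left(41 + 5 \sqrt{2}\right)^{2}$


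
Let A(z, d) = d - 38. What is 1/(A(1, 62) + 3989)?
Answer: 1/4013 ≈ 0.00024919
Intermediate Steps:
A(z, d) = -38 + d
1/(A(1, 62) + 3989) = 1/((-38 + 62) + 3989) = 1/(24 + 3989) = 1/4013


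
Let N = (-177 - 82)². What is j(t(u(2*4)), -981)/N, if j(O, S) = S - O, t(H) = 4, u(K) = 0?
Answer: -985/67081 ≈ -0.014684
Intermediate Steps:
N = 67081 (N = (-259)² = 67081)
j(t(u(2*4)), -981)/N = (-981 - 1*4)/67081 = (-981 - 4)*(1/67081) = -985*1/67081 = -985/67081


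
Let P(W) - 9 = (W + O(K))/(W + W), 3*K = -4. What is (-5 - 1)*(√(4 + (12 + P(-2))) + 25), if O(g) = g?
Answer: -150 - √930 ≈ -180.50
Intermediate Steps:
K = -4/3 (K = (⅓)*(-4) = -4/3 ≈ -1.3333)
P(W) = 9 + (-4/3 + W)/(2*W) (P(W) = 9 + (W - 4/3)/(W + W) = 9 + (-4/3 + W)/((2*W)) = 9 + (-4/3 + W)*(1/(2*W)) = 9 + (-4/3 + W)/(2*W))
(-5 - 1)*(√(4 + (12 + P(-2))) + 25) = (-5 - 1)*(√(4 + (12 + (⅙)*(-4 + 57*(-2))/(-2))) + 25) = -6*(√(4 + (12 + (⅙)*(-½)*(-4 - 114))) + 25) = -6*(√(4 + (12 + (⅙)*(-½)*(-118))) + 25) = -6*(√(4 + (12 + 59/6)) + 25) = -6*(√(4 + 131/6) + 25) = -6*(√(155/6) + 25) = -6*(√930/6 + 25) = -6*(25 + √930/6) = -150 - √930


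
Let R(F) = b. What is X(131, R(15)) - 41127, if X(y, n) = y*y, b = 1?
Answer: -23966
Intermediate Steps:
R(F) = 1
X(y, n) = y²
X(131, R(15)) - 41127 = 131² - 41127 = 17161 - 41127 = -23966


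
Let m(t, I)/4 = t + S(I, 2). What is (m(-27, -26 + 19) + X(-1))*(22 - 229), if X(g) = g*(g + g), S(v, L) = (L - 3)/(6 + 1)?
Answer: 154422/7 ≈ 22060.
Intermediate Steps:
S(v, L) = -3/7 + L/7 (S(v, L) = (-3 + L)/7 = (-3 + L)*(⅐) = -3/7 + L/7)
X(g) = 2*g² (X(g) = g*(2*g) = 2*g²)
m(t, I) = -4/7 + 4*t (m(t, I) = 4*(t + (-3/7 + (⅐)*2)) = 4*(t + (-3/7 + 2/7)) = 4*(t - ⅐) = 4*(-⅐ + t) = -4/7 + 4*t)
(m(-27, -26 + 19) + X(-1))*(22 - 229) = ((-4/7 + 4*(-27)) + 2*(-1)²)*(22 - 229) = ((-4/7 - 108) + 2*1)*(-207) = (-760/7 + 2)*(-207) = -746/7*(-207) = 154422/7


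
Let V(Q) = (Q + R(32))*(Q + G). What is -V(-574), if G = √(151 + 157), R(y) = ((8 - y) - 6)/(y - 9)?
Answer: -7595168/23 + 26464*√77/23 ≈ -3.2013e+5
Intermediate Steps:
R(y) = (2 - y)/(-9 + y)
G = 2*√77 (G = √308 = 2*√77 ≈ 17.550)
V(Q) = (-30/23 + Q)*(Q + 2*√77) (V(Q) = (Q + (2 - 1*32)/(-9 + 32))*(Q + 2*√77) = (Q + (2 - 32)/23)*(Q + 2*√77) = (Q + (1/23)*(-30))*(Q + 2*√77) = (Q - 30/23)*(Q + 2*√77) = (-30/23 + Q)*(Q + 2*√77))
-V(-574) = -((-574)² - 60*√77/23 - 30/23*(-574) + 2*(-574)*√77) = -(329476 - 60*√77/23 + 17220/23 - 1148*√77) = -(7595168/23 - 26464*√77/23) = -7595168/23 + 26464*√77/23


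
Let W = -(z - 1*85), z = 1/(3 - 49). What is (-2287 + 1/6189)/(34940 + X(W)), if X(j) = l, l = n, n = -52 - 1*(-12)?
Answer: -7077121/107998050 ≈ -0.065530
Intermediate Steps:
z = -1/46 (z = 1/(-46) = -1/46 ≈ -0.021739)
n = -40 (n = -52 + 12 = -40)
l = -40
W = 3911/46 (W = -(-1/46 - 1*85) = -(-1/46 - 85) = -1*(-3911/46) = 3911/46 ≈ 85.022)
X(j) = -40
(-2287 + 1/6189)/(34940 + X(W)) = (-2287 + 1/6189)/(34940 - 40) = (-2287 + 1/6189)/34900 = -14154242/6189*1/34900 = -7077121/107998050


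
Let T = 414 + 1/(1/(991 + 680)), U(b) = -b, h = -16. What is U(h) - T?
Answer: -2069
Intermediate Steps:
T = 2085 (T = 414 + 1/(1/1671) = 414 + 1671 = 2085)
U(h) - T = -1*(-16) - 1*2085 = 16 - 2085 = -2069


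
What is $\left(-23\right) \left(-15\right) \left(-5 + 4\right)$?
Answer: $-345$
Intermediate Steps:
$\left(-23\right) \left(-15\right) \left(-5 + 4\right) = 345 \left(-1\right) = -345$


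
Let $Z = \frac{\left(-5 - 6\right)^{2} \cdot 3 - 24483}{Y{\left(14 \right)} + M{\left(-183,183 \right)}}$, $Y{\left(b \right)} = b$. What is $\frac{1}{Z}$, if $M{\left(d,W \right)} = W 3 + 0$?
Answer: $- \frac{563}{24120} \approx -0.023342$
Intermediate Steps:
$M{\left(d,W \right)} = 3 W$ ($M{\left(d,W \right)} = 3 W + 0 = 3 W$)
$Z = - \frac{24120}{563}$ ($Z = \frac{\left(-5 - 6\right)^{2} \cdot 3 - 24483}{14 + 3 \cdot 183} = \frac{\left(-11\right)^{2} \cdot 3 - 24483}{14 + 549} = \frac{121 \cdot 3 - 24483}{563} = \left(363 - 24483\right) \frac{1}{563} = \left(-24120\right) \frac{1}{563} = - \frac{24120}{563} \approx -42.842$)
$\frac{1}{Z} = \frac{1}{- \frac{24120}{563}} = - \frac{563}{24120}$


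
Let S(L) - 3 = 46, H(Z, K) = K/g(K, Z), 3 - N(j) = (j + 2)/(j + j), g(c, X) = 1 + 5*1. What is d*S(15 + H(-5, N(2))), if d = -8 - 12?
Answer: -980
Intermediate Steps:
g(c, X) = 6 (g(c, X) = 1 + 5 = 6)
N(j) = 3 - (2 + j)/(2*j) (N(j) = 3 - (j + 2)/(j + j) = 3 - (2 + j)/(2*j))
H(Z, K) = K/6
S(L) = 49 (S(L) = 3 + 46 = 49)
d = -20
d*S(15 + H(-5, N(2))) = -20*49 = -980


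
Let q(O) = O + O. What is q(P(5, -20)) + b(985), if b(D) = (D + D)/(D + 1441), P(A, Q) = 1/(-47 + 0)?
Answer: 43869/57011 ≈ 0.76948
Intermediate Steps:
P(A, Q) = -1/47 (P(A, Q) = 1/(-47) = -1/47)
b(D) = 2*D/(1441 + D) (b(D) = (2*D)/(1441 + D) = 2*D/(1441 + D))
q(O) = 2*O
q(P(5, -20)) + b(985) = 2*(-1/47) + 2*985/(1441 + 985) = -2/47 + 2*985/2426 = -2/47 + 2*985*(1/2426) = -2/47 + 985/1213 = 43869/57011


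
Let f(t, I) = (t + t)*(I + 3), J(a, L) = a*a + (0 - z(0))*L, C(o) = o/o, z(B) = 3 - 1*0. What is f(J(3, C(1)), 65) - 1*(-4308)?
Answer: 5124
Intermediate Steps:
z(B) = 3 (z(B) = 3 + 0 = 3)
C(o) = 1
J(a, L) = a² - 3*L (J(a, L) = a*a + (0 - 1*3)*L = a² + (0 - 3)*L = a² - 3*L)
f(t, I) = 2*t*(3 + I) (f(t, I) = (2*t)*(3 + I) = 2*t*(3 + I))
f(J(3, C(1)), 65) - 1*(-4308) = 2*(3² - 3*1)*(3 + 65) - 1*(-4308) = 2*(9 - 3)*68 + 4308 = 2*6*68 + 4308 = 816 + 4308 = 5124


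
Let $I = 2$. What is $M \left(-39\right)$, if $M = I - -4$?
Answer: $-234$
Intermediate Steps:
$M = 6$ ($M = 2 - -4 = 2 + 4 = 6$)
$M \left(-39\right) = 6 \left(-39\right) = -234$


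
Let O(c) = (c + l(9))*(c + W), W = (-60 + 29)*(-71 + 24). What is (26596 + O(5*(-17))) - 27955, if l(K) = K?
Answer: -105631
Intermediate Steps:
W = 1457 (W = -31*(-47) = 1457)
O(c) = (9 + c)*(1457 + c) (O(c) = (c + 9)*(c + 1457) = (9 + c)*(1457 + c))
(26596 + O(5*(-17))) - 27955 = (26596 + (13113 + (5*(-17))**2 + 1466*(5*(-17)))) - 27955 = (26596 + (13113 + (-85)**2 + 1466*(-85))) - 27955 = (26596 + (13113 + 7225 - 124610)) - 27955 = (26596 - 104272) - 27955 = -77676 - 27955 = -105631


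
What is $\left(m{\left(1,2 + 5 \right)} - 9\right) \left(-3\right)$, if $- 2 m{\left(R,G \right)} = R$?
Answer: $\frac{57}{2} \approx 28.5$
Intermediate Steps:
$m{\left(R,G \right)} = - \frac{R}{2}$
$\left(m{\left(1,2 + 5 \right)} - 9\right) \left(-3\right) = \left(\left(- \frac{1}{2}\right) 1 - 9\right) \left(-3\right) = \left(- \frac{1}{2} - 9\right) \left(-3\right) = \left(- \frac{19}{2}\right) \left(-3\right) = \frac{57}{2}$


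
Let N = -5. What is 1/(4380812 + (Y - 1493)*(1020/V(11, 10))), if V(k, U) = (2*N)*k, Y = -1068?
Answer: 11/48450154 ≈ 2.2704e-7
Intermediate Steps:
V(k, U) = -10*k (V(k, U) = (2*(-5))*k = -10*k)
1/(4380812 + (Y - 1493)*(1020/V(11, 10))) = 1/(4380812 + (-1068 - 1493)*(1020/((-10*11)))) = 1/(4380812 - 2612220/(-110)) = 1/(4380812 - 2612220*(-1)/110) = 1/(4380812 - 2561*(-102/11)) = 1/(4380812 + 261222/11) = 1/(48450154/11) = 11/48450154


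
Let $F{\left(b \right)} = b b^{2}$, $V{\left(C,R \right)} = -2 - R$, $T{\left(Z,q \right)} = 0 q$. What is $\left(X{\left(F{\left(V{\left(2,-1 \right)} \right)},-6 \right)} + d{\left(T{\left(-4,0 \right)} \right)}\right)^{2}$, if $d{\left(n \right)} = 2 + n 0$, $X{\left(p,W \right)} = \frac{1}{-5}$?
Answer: $\frac{81}{25} \approx 3.24$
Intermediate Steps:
$T{\left(Z,q \right)} = 0$
$F{\left(b \right)} = b^{3}$
$X{\left(p,W \right)} = - \frac{1}{5}$
$d{\left(n \right)} = 2$ ($d{\left(n \right)} = 2 + 0 = 2$)
$\left(X{\left(F{\left(V{\left(2,-1 \right)} \right)},-6 \right)} + d{\left(T{\left(-4,0 \right)} \right)}\right)^{2} = \left(- \frac{1}{5} + 2\right)^{2} = \left(\frac{9}{5}\right)^{2} = \frac{81}{25}$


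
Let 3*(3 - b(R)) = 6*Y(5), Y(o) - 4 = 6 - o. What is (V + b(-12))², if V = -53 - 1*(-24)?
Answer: 1296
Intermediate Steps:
Y(o) = 10 - o (Y(o) = 4 + (6 - o) = 10 - o)
V = -29 (V = -53 + 24 = -29)
b(R) = -7 (b(R) = 3 - 2*(10 - 1*5) = 3 - 2*(10 - 5) = 3 - 2*5 = 3 - ⅓*30 = 3 - 10 = -7)
(V + b(-12))² = (-29 - 7)² = (-36)² = 1296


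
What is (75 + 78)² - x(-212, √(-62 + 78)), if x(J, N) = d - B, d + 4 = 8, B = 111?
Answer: 23516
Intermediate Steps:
d = 4 (d = -4 + 8 = 4)
x(J, N) = -107 (x(J, N) = 4 - 1*111 = 4 - 111 = -107)
(75 + 78)² - x(-212, √(-62 + 78)) = (75 + 78)² - 1*(-107) = 153² + 107 = 23409 + 107 = 23516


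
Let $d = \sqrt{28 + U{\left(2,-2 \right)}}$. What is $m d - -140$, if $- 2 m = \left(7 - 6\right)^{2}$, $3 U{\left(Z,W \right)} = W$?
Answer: $140 - \frac{\sqrt{246}}{6} \approx 137.39$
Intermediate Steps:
$U{\left(Z,W \right)} = \frac{W}{3}$
$m = - \frac{1}{2}$ ($m = - \frac{\left(7 - 6\right)^{2}}{2} = - \frac{1^{2}}{2} = \left(- \frac{1}{2}\right) 1 = - \frac{1}{2} \approx -0.5$)
$d = \frac{\sqrt{246}}{3}$ ($d = \sqrt{28 + \frac{1}{3} \left(-2\right)} = \sqrt{28 - \frac{2}{3}} = \sqrt{\frac{82}{3}} = \frac{\sqrt{246}}{3} \approx 5.2281$)
$m d - -140 = - \frac{\frac{1}{3} \sqrt{246}}{2} - -140 = - \frac{\sqrt{246}}{6} + 140 = 140 - \frac{\sqrt{246}}{6}$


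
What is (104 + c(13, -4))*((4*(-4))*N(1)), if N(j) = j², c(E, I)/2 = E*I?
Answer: 0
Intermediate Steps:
c(E, I) = 2*E*I (c(E, I) = 2*(E*I) = 2*E*I)
(104 + c(13, -4))*((4*(-4))*N(1)) = (104 + 2*13*(-4))*((4*(-4))*1²) = (104 - 104)*(-16*1) = 0*(-16) = 0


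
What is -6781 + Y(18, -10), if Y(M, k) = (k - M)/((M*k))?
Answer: -305138/45 ≈ -6780.8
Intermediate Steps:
Y(M, k) = (k - M)/(M*k) (Y(M, k) = (k - M)*(1/(M*k)) = (k - M)/(M*k))
-6781 + Y(18, -10) = -6781 + (-10 - 1*18)/(18*(-10)) = -6781 + (1/18)*(-⅒)*(-10 - 18) = -6781 + (1/18)*(-⅒)*(-28) = -6781 + 7/45 = -305138/45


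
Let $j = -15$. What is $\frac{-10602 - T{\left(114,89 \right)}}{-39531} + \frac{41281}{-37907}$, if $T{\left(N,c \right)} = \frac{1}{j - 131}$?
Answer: $- \frac{179578460669}{218781236082} \approx -0.82081$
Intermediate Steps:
$T{\left(N,c \right)} = - \frac{1}{146}$ ($T{\left(N,c \right)} = \frac{1}{-15 - 131} = \frac{1}{-146} = - \frac{1}{146}$)
$\frac{-10602 - T{\left(114,89 \right)}}{-39531} + \frac{41281}{-37907} = \frac{-10602 - - \frac{1}{146}}{-39531} + \frac{41281}{-37907} = \left(-10602 + \frac{1}{146}\right) \left(- \frac{1}{39531}\right) + 41281 \left(- \frac{1}{37907}\right) = \left(- \frac{1547891}{146}\right) \left(- \frac{1}{39531}\right) - \frac{41281}{37907} = \frac{1547891}{5771526} - \frac{41281}{37907} = - \frac{179578460669}{218781236082}$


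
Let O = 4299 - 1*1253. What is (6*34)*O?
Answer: 621384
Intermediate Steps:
O = 3046 (O = 4299 - 1253 = 3046)
(6*34)*O = (6*34)*3046 = 204*3046 = 621384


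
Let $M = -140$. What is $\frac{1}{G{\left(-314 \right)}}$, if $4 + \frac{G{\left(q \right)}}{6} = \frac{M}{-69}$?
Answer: $- \frac{23}{272} \approx -0.084559$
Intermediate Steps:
$G{\left(q \right)} = - \frac{272}{23}$ ($G{\left(q \right)} = -24 + 6 \left(- \frac{140}{-69}\right) = -24 + 6 \left(\left(-140\right) \left(- \frac{1}{69}\right)\right) = -24 + 6 \cdot \frac{140}{69} = -24 + \frac{280}{23} = - \frac{272}{23}$)
$\frac{1}{G{\left(-314 \right)}} = \frac{1}{- \frac{272}{23}} = - \frac{23}{272}$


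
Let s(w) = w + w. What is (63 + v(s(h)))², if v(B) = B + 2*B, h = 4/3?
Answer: 5041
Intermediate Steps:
h = 4/3 (h = 4*(⅓) = 4/3 ≈ 1.3333)
s(w) = 2*w
v(B) = 3*B
(63 + v(s(h)))² = (63 + 3*(2*(4/3)))² = (63 + 3*(8/3))² = (63 + 8)² = 71² = 5041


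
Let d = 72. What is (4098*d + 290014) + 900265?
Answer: 1485335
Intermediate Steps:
(4098*d + 290014) + 900265 = (4098*72 + 290014) + 900265 = (295056 + 290014) + 900265 = 585070 + 900265 = 1485335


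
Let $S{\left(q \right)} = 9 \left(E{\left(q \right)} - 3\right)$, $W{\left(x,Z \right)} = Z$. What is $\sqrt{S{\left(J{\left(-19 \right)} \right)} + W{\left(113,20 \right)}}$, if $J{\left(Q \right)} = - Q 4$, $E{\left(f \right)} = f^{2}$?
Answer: $\sqrt{51977} \approx 227.98$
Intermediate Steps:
$J{\left(Q \right)} = - 4 Q$
$S{\left(q \right)} = -27 + 9 q^{2}$ ($S{\left(q \right)} = 9 \left(q^{2} - 3\right) = 9 \left(-3 + q^{2}\right) = -27 + 9 q^{2}$)
$\sqrt{S{\left(J{\left(-19 \right)} \right)} + W{\left(113,20 \right)}} = \sqrt{\left(-27 + 9 \left(\left(-4\right) \left(-19\right)\right)^{2}\right) + 20} = \sqrt{\left(-27 + 9 \cdot 76^{2}\right) + 20} = \sqrt{\left(-27 + 9 \cdot 5776\right) + 20} = \sqrt{\left(-27 + 51984\right) + 20} = \sqrt{51957 + 20} = \sqrt{51977}$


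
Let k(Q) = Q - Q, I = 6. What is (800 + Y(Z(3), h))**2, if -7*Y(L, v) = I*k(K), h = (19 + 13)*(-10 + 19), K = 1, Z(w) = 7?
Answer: 640000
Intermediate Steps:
h = 288 (h = 32*9 = 288)
k(Q) = 0
Y(L, v) = 0 (Y(L, v) = -6*0/7 = -1/7*0 = 0)
(800 + Y(Z(3), h))**2 = (800 + 0)**2 = 800**2 = 640000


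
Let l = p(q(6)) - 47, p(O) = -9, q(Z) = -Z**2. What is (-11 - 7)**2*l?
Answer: -18144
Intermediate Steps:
l = -56 (l = -9 - 47 = -56)
(-11 - 7)**2*l = (-11 - 7)**2*(-56) = (-18)**2*(-56) = 324*(-56) = -18144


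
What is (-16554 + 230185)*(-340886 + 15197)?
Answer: -69577266759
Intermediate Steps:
(-16554 + 230185)*(-340886 + 15197) = 213631*(-325689) = -69577266759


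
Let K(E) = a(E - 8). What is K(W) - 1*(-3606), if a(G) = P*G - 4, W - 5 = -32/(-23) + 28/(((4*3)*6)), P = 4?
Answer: 744604/207 ≈ 3597.1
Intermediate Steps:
W = 2807/414 (W = 5 + (-32/(-23) + 28/(((4*3)*6))) = 5 + (-32*(-1/23) + 28/((12*6))) = 5 + (32/23 + 28/72) = 5 + (32/23 + 28*(1/72)) = 5 + (32/23 + 7/18) = 5 + 737/414 = 2807/414 ≈ 6.7802)
a(G) = -4 + 4*G (a(G) = 4*G - 4 = -4 + 4*G)
K(E) = -36 + 4*E (K(E) = -4 + 4*(E - 8) = -4 + 4*(-8 + E) = -4 + (-32 + 4*E) = -36 + 4*E)
K(W) - 1*(-3606) = (-36 + 4*(2807/414)) - 1*(-3606) = (-36 + 5614/207) + 3606 = -1838/207 + 3606 = 744604/207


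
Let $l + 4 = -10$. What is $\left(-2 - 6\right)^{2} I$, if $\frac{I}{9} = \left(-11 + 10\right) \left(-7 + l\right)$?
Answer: $12096$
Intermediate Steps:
$l = -14$ ($l = -4 - 10 = -14$)
$I = 189$ ($I = 9 \left(-11 + 10\right) \left(-7 - 14\right) = 9 \left(\left(-1\right) \left(-21\right)\right) = 9 \cdot 21 = 189$)
$\left(-2 - 6\right)^{2} I = \left(-2 - 6\right)^{2} \cdot 189 = \left(-8\right)^{2} \cdot 189 = 64 \cdot 189 = 12096$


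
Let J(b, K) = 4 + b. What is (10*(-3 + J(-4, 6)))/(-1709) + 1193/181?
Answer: 2044267/309329 ≈ 6.6087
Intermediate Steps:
(10*(-3 + J(-4, 6)))/(-1709) + 1193/181 = (10*(-3 + (4 - 4)))/(-1709) + 1193/181 = (10*(-3 + 0))*(-1/1709) + 1193*(1/181) = (10*(-3))*(-1/1709) + 1193/181 = -30*(-1/1709) + 1193/181 = 30/1709 + 1193/181 = 2044267/309329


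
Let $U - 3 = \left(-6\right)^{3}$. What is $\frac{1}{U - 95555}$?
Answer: $- \frac{1}{95768} \approx -1.0442 \cdot 10^{-5}$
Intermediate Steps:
$U = -213$ ($U = 3 + \left(-6\right)^{3} = 3 - 216 = -213$)
$\frac{1}{U - 95555} = \frac{1}{-213 - 95555} = \frac{1}{-95768} = - \frac{1}{95768}$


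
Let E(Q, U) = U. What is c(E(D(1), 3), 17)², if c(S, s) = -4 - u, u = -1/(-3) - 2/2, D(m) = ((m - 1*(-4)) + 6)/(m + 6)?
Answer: 100/9 ≈ 11.111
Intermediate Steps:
D(m) = (10 + m)/(6 + m) (D(m) = ((m + 4) + 6)/(6 + m) = ((4 + m) + 6)/(6 + m) = (10 + m)/(6 + m))
u = -⅔ (u = -1*(-⅓) - 2*½ = ⅓ - 1 = -⅔ ≈ -0.66667)
c(S, s) = -10/3 (c(S, s) = -4 - 1*(-⅔) = -4 + ⅔ = -10/3)
c(E(D(1), 3), 17)² = (-10/3)² = 100/9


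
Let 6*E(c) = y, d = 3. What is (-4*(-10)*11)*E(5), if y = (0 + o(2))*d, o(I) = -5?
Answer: -1100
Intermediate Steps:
y = -15 (y = (0 - 5)*3 = -5*3 = -15)
E(c) = -5/2 (E(c) = (1/6)*(-15) = -5/2)
(-4*(-10)*11)*E(5) = (-4*(-10)*11)*(-5/2) = (40*11)*(-5/2) = 440*(-5/2) = -1100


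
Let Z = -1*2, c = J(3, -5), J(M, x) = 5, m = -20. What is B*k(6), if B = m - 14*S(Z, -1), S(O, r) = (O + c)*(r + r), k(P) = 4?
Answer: 256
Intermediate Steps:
c = 5
Z = -2
S(O, r) = 2*r*(5 + O) (S(O, r) = (O + 5)*(r + r) = (5 + O)*(2*r) = 2*r*(5 + O))
B = 64 (B = -20 - 28*(-1)*(5 - 2) = -20 - 28*(-1)*3 = -20 - 14*(-6) = -20 + 84 = 64)
B*k(6) = 64*4 = 256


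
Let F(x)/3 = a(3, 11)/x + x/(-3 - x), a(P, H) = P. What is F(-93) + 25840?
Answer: 8009409/310 ≈ 25837.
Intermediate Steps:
F(x) = 9/x + 3*x/(-3 - x) (F(x) = 3*(3/x + x/(-3 - x)) = 9/x + 3*x/(-3 - x))
F(-93) + 25840 = 3*(9 - 1*(-93)² + 3*(-93))/(-93*(3 - 93)) + 25840 = 3*(-1/93)*(9 - 1*8649 - 279)/(-90) + 25840 = 3*(-1/93)*(-1/90)*(9 - 8649 - 279) + 25840 = 3*(-1/93)*(-1/90)*(-8919) + 25840 = -991/310 + 25840 = 8009409/310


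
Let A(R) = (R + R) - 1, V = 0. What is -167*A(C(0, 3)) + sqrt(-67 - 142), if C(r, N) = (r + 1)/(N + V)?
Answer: 167/3 + I*sqrt(209) ≈ 55.667 + 14.457*I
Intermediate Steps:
C(r, N) = (1 + r)/N (C(r, N) = (r + 1)/(N + 0) = (1 + r)/N)
A(R) = -1 + 2*R (A(R) = 2*R - 1 = -1 + 2*R)
-167*A(C(0, 3)) + sqrt(-67 - 142) = -167*(-1 + 2*((1 + 0)/3)) + sqrt(-67 - 142) = -167*(-1 + 2*((1/3)*1)) + sqrt(-209) = -167*(-1 + 2*(1/3)) + I*sqrt(209) = -167*(-1 + 2/3) + I*sqrt(209) = -167*(-1/3) + I*sqrt(209) = 167/3 + I*sqrt(209)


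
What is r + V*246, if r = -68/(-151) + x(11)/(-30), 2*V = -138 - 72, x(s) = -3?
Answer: -39002469/1510 ≈ -25829.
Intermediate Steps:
V = -105 (V = (-138 - 72)/2 = (½)*(-210) = -105)
r = 831/1510 (r = -68/(-151) - 3/(-30) = -68*(-1/151) - 3*(-1/30) = 68/151 + ⅒ = 831/1510 ≈ 0.55033)
r + V*246 = 831/1510 - 105*246 = 831/1510 - 25830 = -39002469/1510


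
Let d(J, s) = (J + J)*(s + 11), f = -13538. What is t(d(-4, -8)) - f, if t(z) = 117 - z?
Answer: 13679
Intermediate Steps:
d(J, s) = 2*J*(11 + s) (d(J, s) = (2*J)*(11 + s) = 2*J*(11 + s))
t(d(-4, -8)) - f = (117 - 2*(-4)*(11 - 8)) - 1*(-13538) = (117 - 2*(-4)*3) + 13538 = (117 - 1*(-24)) + 13538 = (117 + 24) + 13538 = 141 + 13538 = 13679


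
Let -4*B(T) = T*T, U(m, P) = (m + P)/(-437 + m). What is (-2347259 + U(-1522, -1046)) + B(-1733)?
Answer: -8092184801/2612 ≈ -3.0981e+6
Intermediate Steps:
U(m, P) = (P + m)/(-437 + m)
B(T) = -T**2/4 (B(T) = -T*T/4 = -T**2/4)
(-2347259 + U(-1522, -1046)) + B(-1733) = (-2347259 + (-1046 - 1522)/(-437 - 1522)) - 1/4*(-1733)**2 = (-2347259 - 2568/(-1959)) - 1/4*3003289 = (-2347259 - 1/1959*(-2568)) - 3003289/4 = (-2347259 + 856/653) - 3003289/4 = -1532759271/653 - 3003289/4 = -8092184801/2612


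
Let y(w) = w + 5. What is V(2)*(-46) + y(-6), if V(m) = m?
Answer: -93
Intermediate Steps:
y(w) = 5 + w
V(2)*(-46) + y(-6) = 2*(-46) + (5 - 6) = -92 - 1 = -93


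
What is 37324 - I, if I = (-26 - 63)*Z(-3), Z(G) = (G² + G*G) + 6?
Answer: 39460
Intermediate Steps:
Z(G) = 6 + 2*G² (Z(G) = (G² + G²) + 6 = 2*G² + 6 = 6 + 2*G²)
I = -2136 (I = (-26 - 63)*(6 + 2*(-3)²) = -89*(6 + 2*9) = -89*(6 + 18) = -89*24 = -2136)
37324 - I = 37324 - 1*(-2136) = 37324 + 2136 = 39460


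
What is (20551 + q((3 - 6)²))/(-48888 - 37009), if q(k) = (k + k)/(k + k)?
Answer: -2936/12271 ≈ -0.23926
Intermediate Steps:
q(k) = 1 (q(k) = (2*k)/((2*k)) = (2*k)*(1/(2*k)) = 1)
(20551 + q((3 - 6)²))/(-48888 - 37009) = (20551 + 1)/(-48888 - 37009) = 20552/(-85897) = 20552*(-1/85897) = -2936/12271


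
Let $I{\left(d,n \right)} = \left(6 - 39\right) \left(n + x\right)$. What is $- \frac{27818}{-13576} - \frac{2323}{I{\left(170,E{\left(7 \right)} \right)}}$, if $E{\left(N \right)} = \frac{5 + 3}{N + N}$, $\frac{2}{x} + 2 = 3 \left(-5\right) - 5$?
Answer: $\frac{111923567}{753468} \approx 148.54$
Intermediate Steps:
$x = - \frac{1}{11}$ ($x = \frac{2}{-2 + \left(3 \left(-5\right) - 5\right)} = \frac{2}{-2 - 20} = \frac{2}{-22} = 2 \left(- \frac{1}{22}\right) = - \frac{1}{11} \approx -0.090909$)
$E{\left(N \right)} = \frac{4}{N}$ ($E{\left(N \right)} = \frac{8}{2 N} = 8 \frac{1}{2 N} = \frac{4}{N}$)
$I{\left(d,n \right)} = 3 - 33 n$ ($I{\left(d,n \right)} = \left(6 - 39\right) \left(n - \frac{1}{11}\right) = - 33 \left(- \frac{1}{11} + n\right) = 3 - 33 n$)
$- \frac{27818}{-13576} - \frac{2323}{I{\left(170,E{\left(7 \right)} \right)}} = - \frac{27818}{-13576} - \frac{2323}{3 - 33 \cdot \frac{4}{7}} = \left(-27818\right) \left(- \frac{1}{13576}\right) - \frac{2323}{3 - 33 \cdot 4 \cdot \frac{1}{7}} = \frac{13909}{6788} - \frac{2323}{3 - \frac{132}{7}} = \frac{13909}{6788} - \frac{2323}{- \frac{111}{7}} = \frac{13909}{6788} - - \frac{16261}{111} = \frac{13909}{6788} + \frac{16261}{111} = \frac{111923567}{753468}$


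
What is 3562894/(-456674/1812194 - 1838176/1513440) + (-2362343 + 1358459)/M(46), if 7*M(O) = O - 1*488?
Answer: -985949600691158139/408512834509 ≈ -2.4135e+6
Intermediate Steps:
M(O) = -488/7 + O/7 (M(O) = (O - 1*488)/7 = (O - 488)/7 = (-488 + O)/7 = -488/7 + O/7)
3562894/(-456674/1812194 - 1838176/1513440) + (-2362343 + 1358459)/M(46) = 3562894/(-456674/1812194 - 1838176/1513440) + (-2362343 + 1358459)/(-488/7 + (⅐)*46) = 3562894/(-456674*1/1812194 - 1838176*1/1513440) - 1003884/(-488/7 + 46/7) = 3562894/(-228337/906097 - 57443/47295) - 1003884/(-442/7) = 3562894/(-62848128386/42853857615) - 1003884*(-7/442) = 3562894*(-42853857615/62848128386) + 206682/13 = -76341876086668905/31424064193 + 206682/13 = -985949600691158139/408512834509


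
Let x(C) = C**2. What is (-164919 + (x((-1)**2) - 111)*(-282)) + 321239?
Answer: 187340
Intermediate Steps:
(-164919 + (x((-1)**2) - 111)*(-282)) + 321239 = (-164919 + (((-1)**2)**2 - 111)*(-282)) + 321239 = (-164919 + (1**2 - 111)*(-282)) + 321239 = (-164919 + (1 - 111)*(-282)) + 321239 = (-164919 - 110*(-282)) + 321239 = (-164919 + 31020) + 321239 = -133899 + 321239 = 187340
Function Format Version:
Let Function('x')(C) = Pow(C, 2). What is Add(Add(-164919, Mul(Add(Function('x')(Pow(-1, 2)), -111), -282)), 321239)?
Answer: 187340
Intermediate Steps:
Add(Add(-164919, Mul(Add(Function('x')(Pow(-1, 2)), -111), -282)), 321239) = Add(Add(-164919, Mul(Add(Pow(Pow(-1, 2), 2), -111), -282)), 321239) = Add(Add(-164919, Mul(Add(Pow(1, 2), -111), -282)), 321239) = Add(Add(-164919, Mul(Add(1, -111), -282)), 321239) = Add(Add(-164919, Mul(-110, -282)), 321239) = Add(Add(-164919, 31020), 321239) = Add(-133899, 321239) = 187340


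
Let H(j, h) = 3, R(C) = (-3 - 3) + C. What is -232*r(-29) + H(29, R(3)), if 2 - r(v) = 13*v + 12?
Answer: -85141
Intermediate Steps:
R(C) = -6 + C
r(v) = -10 - 13*v (r(v) = 2 - (13*v + 12) = 2 - (12 + 13*v) = 2 + (-12 - 13*v) = -10 - 13*v)
-232*r(-29) + H(29, R(3)) = -232*(-10 - 13*(-29)) + 3 = -232*(-10 + 377) + 3 = -232*367 + 3 = -85144 + 3 = -85141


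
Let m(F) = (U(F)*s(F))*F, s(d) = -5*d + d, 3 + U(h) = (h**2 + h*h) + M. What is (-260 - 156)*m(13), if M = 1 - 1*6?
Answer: 92801280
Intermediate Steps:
M = -5 (M = 1 - 6 = -5)
U(h) = -8 + 2*h**2 (U(h) = -3 + ((h**2 + h*h) - 5) = -3 + ((h**2 + h**2) - 5) = -3 + (2*h**2 - 5) = -3 + (-5 + 2*h**2) = -8 + 2*h**2)
s(d) = -4*d
m(F) = -4*F**2*(-8 + 2*F**2) (m(F) = ((-8 + 2*F**2)*(-4*F))*F = (-4*F*(-8 + 2*F**2))*F = -4*F**2*(-8 + 2*F**2))
(-260 - 156)*m(13) = (-260 - 156)*(8*13**2*(4 - 1*13**2)) = -3328*169*(4 - 1*169) = -3328*169*(4 - 169) = -3328*169*(-165) = -416*(-223080) = 92801280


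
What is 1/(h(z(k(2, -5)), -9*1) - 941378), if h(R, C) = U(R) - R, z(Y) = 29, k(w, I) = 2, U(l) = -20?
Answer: -1/941427 ≈ -1.0622e-6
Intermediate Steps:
h(R, C) = -20 - R
1/(h(z(k(2, -5)), -9*1) - 941378) = 1/((-20 - 1*29) - 941378) = 1/((-20 - 29) - 941378) = 1/(-49 - 941378) = 1/(-941427) = -1/941427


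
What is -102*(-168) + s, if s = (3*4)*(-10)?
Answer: 17016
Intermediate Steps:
s = -120 (s = 12*(-10) = -120)
-102*(-168) + s = -102*(-168) - 120 = 17136 - 120 = 17016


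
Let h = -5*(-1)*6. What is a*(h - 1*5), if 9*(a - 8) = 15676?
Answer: 393700/9 ≈ 43744.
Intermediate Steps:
a = 15748/9 (a = 8 + (⅑)*15676 = 8 + 15676/9 = 15748/9 ≈ 1749.8)
h = 30 (h = 5*6 = 30)
a*(h - 1*5) = 15748*(30 - 1*5)/9 = 15748*(30 - 5)/9 = (15748/9)*25 = 393700/9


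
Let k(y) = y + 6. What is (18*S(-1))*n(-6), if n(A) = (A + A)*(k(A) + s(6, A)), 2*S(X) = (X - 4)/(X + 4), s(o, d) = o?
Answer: 1080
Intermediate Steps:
k(y) = 6 + y
S(X) = (-4 + X)/(2*(4 + X)) (S(X) = ((X - 4)/(X + 4))/2 = ((-4 + X)/(4 + X))/2 = (-4 + X)/(2*(4 + X)))
n(A) = 2*A*(12 + A) (n(A) = (A + A)*((6 + A) + 6) = (2*A)*(12 + A) = 2*A*(12 + A))
(18*S(-1))*n(-6) = (18*((-4 - 1)/(2*(4 - 1))))*(2*(-6)*(12 - 6)) = (18*((1/2)*(-5)/3))*(2*(-6)*6) = (18*((1/2)*(1/3)*(-5)))*(-72) = (18*(-5/6))*(-72) = -15*(-72) = 1080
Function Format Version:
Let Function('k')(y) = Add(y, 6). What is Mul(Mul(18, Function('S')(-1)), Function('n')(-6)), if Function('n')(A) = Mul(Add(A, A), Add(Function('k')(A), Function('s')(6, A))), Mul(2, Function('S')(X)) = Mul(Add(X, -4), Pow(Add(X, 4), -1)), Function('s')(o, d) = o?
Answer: 1080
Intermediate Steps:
Function('k')(y) = Add(6, y)
Function('S')(X) = Mul(Rational(1, 2), Pow(Add(4, X), -1), Add(-4, X)) (Function('S')(X) = Mul(Rational(1, 2), Mul(Add(X, -4), Pow(Add(X, 4), -1))) = Mul(Rational(1, 2), Mul(Add(-4, X), Pow(Add(4, X), -1))) = Mul(Rational(1, 2), Mul(Pow(Add(4, X), -1), Add(-4, X))) = Mul(Rational(1, 2), Pow(Add(4, X), -1), Add(-4, X)))
Function('n')(A) = Mul(2, A, Add(12, A)) (Function('n')(A) = Mul(Add(A, A), Add(Add(6, A), 6)) = Mul(Mul(2, A), Add(12, A)) = Mul(2, A, Add(12, A)))
Mul(Mul(18, Function('S')(-1)), Function('n')(-6)) = Mul(Mul(18, Mul(Rational(1, 2), Pow(Add(4, -1), -1), Add(-4, -1))), Mul(2, -6, Add(12, -6))) = Mul(Mul(18, Mul(Rational(1, 2), Pow(3, -1), -5)), Mul(2, -6, 6)) = Mul(Mul(18, Mul(Rational(1, 2), Rational(1, 3), -5)), -72) = Mul(Mul(18, Rational(-5, 6)), -72) = Mul(-15, -72) = 1080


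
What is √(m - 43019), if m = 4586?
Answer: I*√38433 ≈ 196.04*I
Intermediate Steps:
√(m - 43019) = √(4586 - 43019) = √(-38433) = I*√38433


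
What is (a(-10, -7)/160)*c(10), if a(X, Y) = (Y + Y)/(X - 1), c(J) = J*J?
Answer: 35/44 ≈ 0.79545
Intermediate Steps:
c(J) = J²
a(X, Y) = 2*Y/(-1 + X) (a(X, Y) = (2*Y)/(-1 + X) = 2*Y/(-1 + X))
(a(-10, -7)/160)*c(10) = ((2*(-7)/(-1 - 10))/160)*10² = ((2*(-7)/(-11))*(1/160))*100 = ((2*(-7)*(-1/11))*(1/160))*100 = ((14/11)*(1/160))*100 = (7/880)*100 = 35/44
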